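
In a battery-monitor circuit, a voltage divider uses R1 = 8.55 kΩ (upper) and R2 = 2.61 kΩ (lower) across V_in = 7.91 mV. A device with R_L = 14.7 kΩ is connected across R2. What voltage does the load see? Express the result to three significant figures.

V_out ≈ 1.63 mV

The load sits in parallel with R2, giving an effective lower resistance R2' = R2·R_L/(R2+R_L) = 2.216 kΩ.
Then V_out = V_in · R2'/(R1 + R2') = 7.91 × 2.216/10.77 = 1.628 mV.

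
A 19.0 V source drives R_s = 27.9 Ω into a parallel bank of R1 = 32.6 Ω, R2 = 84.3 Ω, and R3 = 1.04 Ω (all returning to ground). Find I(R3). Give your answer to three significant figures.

I ≈ 0.630 A

Parallel bank: R_p = 1/(1/32.6 + 1/84.3 + 1/1.04) = 0.9959 Ω.
Node voltage V_A = V_supply · R_p/(R_s + R_p) = 19.0 × 0.03447 = 0.6549 V.
I(R3) = V_A / R3 = 0.6549/1.04 = 0.6297 A.
(Check via current divider: I_total = 0.6575 A; share G_k/ΣG = 0.9576 → same result.)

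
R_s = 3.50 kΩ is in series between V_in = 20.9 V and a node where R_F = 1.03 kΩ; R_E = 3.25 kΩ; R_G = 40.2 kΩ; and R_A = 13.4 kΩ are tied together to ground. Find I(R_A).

Parallel bank: R_p = 1/(1/1.03 + 1/3.25 + 1/40.2 + 1/13.4) = 0.7257 kΩ.
V_A = 20.9 × 0.7257/4.226 = 3.589 V.
Branch current I = V_A/R_A = 3.589/13.4 = 0.2678 mA.

I ≈ 0.268 mA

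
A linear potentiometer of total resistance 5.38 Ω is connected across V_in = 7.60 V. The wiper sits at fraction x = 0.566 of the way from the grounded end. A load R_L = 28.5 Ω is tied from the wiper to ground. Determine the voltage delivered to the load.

Lower segment x·R_p = 3.045 Ω; upper segment (1−x)·R_p = 2.335 Ω.
R_L loads the lower segment: effective lower R = 2.751 Ω.
V_out = 7.60 × 2.751/(2.335 + 2.751) = 4.111 V.
(Unloaded: V_out = x·V_in = 4.30 V.)

V_out ≈ 4.11 V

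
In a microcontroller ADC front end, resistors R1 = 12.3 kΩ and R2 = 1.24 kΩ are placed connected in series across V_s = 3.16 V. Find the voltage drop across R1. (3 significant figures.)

V ≈ 2.87 V

Total series resistance ΣR = 12.3 + 1.24 = 13.54 kΩ.
By the voltage-divider rule, V = 3.16 × 12.30/13.54 = 2.871 V.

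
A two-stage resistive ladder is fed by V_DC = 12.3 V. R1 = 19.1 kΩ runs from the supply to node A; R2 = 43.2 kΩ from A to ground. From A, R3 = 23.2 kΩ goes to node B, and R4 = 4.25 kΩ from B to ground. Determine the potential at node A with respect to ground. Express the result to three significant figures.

Looking into the second stage from A: R3 + R4 = 27.45 kΩ appears in parallel with R2.
Effective lower resistance at A: R2 ‖ 27.45 = 16.78 kΩ.
V_A = 12.3 × 16.78/(19.1 + 16.78) = 5.753 V.

V_A ≈ 5.75 V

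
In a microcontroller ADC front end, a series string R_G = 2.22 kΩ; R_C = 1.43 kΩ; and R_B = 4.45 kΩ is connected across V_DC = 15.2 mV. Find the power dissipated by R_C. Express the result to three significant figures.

P ≈ 5.04 nW

The common current is I = 15.2/8.100 = 1.877 µA.
V(R_C) = I·R = 2.683 mV; P = V·I = 2.683 × 1.877 = 5.036 nW.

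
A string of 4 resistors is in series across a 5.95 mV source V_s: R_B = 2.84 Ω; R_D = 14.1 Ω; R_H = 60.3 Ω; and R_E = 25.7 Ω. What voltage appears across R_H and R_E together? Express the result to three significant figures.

Total series resistance ΣR = 2.84 + 14.1 + 60.3 + 25.7 = 102.9 Ω.
R_{R_H..R_E} = 60.3 + 25.7 = 86.00 Ω.
By the voltage-divider rule, V = 5.95 × 86.00/102.9 = 4.971 mV.

V ≈ 4.97 mV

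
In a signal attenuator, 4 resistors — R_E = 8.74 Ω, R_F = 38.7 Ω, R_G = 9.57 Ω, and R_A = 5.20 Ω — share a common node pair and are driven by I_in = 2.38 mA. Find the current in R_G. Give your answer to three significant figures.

I ≈ 0.569 mA

Total conductance ΣG = 1/8.74 + 1/38.7 + 1/9.57 + 1/5.20 = 0.4371 (units of 1/Ω).
By the current-divider rule, I = I_in · G_k/ΣG = 2.38 × 0.2391 = 0.5690 mA.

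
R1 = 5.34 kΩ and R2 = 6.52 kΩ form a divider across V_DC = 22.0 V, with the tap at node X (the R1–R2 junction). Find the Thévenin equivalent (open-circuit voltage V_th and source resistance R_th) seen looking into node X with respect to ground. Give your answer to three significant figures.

Open-circuit (no load on X): V_th = V_DC · R2/(R1 + R2) = 22.0 × 6.52/(5.340 + 6.52) = 12.09 V.
Looking into X with the source shorted: R_th = R1·R2/(R1+R2) = 5.340 × 6.52/11.86 = 2.936 kΩ.

V_th ≈ 12.1 V, R_th ≈ 2.94 kΩ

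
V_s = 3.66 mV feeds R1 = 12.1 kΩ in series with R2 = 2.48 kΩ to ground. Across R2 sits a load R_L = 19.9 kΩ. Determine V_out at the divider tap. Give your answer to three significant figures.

V_out ≈ 0.564 mV

The load sits in parallel with R2, giving an effective lower resistance R2' = R2·R_L/(R2+R_L) = 2.205 kΩ.
Voltage divider with the loaded lower leg: V_out = 3.66 × 2.205/(12.1 + 2.205) = 3.66 × 0.1542 = 0.5642 mV.
(Unloaded it would be 0.623 mV; the load pulls it down.)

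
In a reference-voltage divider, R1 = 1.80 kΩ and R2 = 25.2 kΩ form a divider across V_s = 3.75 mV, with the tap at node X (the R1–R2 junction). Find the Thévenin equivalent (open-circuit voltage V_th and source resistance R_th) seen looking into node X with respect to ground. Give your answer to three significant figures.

V_th is the unloaded tap voltage: V_s · R2/(R1+R2) = 3.75 × 0.9333 = 3.500 mV.
Looking into X with the source shorted: R_th = R1·R2/(R1+R2) = 1.800 × 25.2/27.00 = 1.680 kΩ.

V_th ≈ 3.50 mV, R_th ≈ 1.68 kΩ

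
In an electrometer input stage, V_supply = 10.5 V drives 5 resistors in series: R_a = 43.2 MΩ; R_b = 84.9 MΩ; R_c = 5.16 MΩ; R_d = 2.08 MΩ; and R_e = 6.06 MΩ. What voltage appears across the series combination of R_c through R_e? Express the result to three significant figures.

Total series resistance ΣR = 43.2 + 84.9 + 5.16 + 2.08 + 6.06 = 141.4 MΩ.
R_{R_c..R_e} = 5.16 + 2.08 + 6.06 = 13.30 MΩ.
Voltage divider: V = V_supply · (13.30 / 141.4) = 10.5 × 0.09406 = 0.9876 V.

V ≈ 0.988 V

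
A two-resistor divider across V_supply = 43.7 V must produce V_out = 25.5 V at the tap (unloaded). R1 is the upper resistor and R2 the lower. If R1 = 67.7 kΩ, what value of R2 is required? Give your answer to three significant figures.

Required fraction k = V_out/V_supply = 0.5835.
So R2 = R1 · V_out/(V_supply − V_out) = 67.7 × 25.5/(43.7 − 25.5) = 67.7 × 1.401 = 94.85 kΩ.

R2 ≈ 94.9 kΩ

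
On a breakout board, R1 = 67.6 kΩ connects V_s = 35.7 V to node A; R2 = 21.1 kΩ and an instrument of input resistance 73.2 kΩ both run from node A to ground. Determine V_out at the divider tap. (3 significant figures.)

First combine the lower leg with the load: R2 ‖ R_L = 16.38 kΩ.
Now apply the divider: V_out = 35.7 × 0.1950 = 6.963 V.
(Unloaded it would be 8.49 V; the load pulls it down.)

V_out ≈ 6.96 V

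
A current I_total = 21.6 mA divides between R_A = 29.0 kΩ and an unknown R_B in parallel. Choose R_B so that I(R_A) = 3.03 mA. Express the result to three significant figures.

The fraction through R_A equals R_B/(R_A+R_B).
With f = 0.1403, R_B = R_A · f/(1−f) = 29.0 × 0.1632 = 4.732 kΩ.

R_B ≈ 4.73 kΩ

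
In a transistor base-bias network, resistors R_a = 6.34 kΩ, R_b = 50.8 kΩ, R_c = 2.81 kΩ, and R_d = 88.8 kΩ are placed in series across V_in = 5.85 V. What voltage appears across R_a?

V ≈ 0.249 V

ΣR = 6.34 + 50.8 + 2.81 + 88.8 = 148.8 kΩ.
V = V_in · R/ΣR = 5.85 × 0.04262 = 0.2493 V.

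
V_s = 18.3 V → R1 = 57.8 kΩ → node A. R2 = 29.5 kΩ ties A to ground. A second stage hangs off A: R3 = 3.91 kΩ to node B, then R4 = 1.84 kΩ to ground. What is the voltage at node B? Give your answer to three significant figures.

V_B ≈ 0.450 V

The second stage (R3 + R4 = 5.750 kΩ) loads node A in parallel with R2.
Effective lower resistance at A: R2 ‖ 5.750 = 4.812 kΩ.
First divider: V_A = V_s · 4.812/(57.8 + 4.812) = 1.406 V.
Stage 2 is unloaded, so V_B = V_A · R4/(R3+R4) = 1.406 × 1.84/5.750 = 0.4501 V.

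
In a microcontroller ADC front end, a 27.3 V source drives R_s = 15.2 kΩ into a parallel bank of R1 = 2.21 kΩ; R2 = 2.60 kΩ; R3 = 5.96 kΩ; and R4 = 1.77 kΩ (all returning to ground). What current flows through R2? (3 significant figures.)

I ≈ 0.422 mA

Equivalent of the parallel group: R_p = 0.6370 kΩ.
V_A = 27.3 × 0.6370/15.84 = 1.098 V.
Branch current I = V_A/R2 = 1.098/2.60 = 0.4223 mA.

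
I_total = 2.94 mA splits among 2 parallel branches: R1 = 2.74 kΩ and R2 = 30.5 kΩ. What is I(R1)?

I ≈ 2.70 mA

With just two branches, the current splits inversely with resistance.
So I = 2.94 × 30.5/33.24 = 2.698 mA.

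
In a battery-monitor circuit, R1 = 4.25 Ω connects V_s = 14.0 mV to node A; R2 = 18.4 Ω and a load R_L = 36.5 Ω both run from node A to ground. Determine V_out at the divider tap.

V_out ≈ 10.4 mV

R2 ‖ R_L = (18.4 × 36.5)/(18.4 + 36.5) = 12.23 Ω.
Then V_out = V_s · R2'/(R1 + R2') = 14.0 × 12.23/16.48 = 10.39 mV.
(Unloaded it would be 11.4 mV; the load pulls it down.)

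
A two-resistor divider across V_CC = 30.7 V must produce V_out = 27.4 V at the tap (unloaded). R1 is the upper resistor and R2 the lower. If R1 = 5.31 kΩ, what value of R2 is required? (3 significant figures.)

The divider ratio is R2/(R1+R2) = 27.4/30.7 = 0.8925.
Rearranging, R2 = R1·k/(1−k) = 5.31 × 8.303 = 44.09 kΩ.

R2 ≈ 44.1 kΩ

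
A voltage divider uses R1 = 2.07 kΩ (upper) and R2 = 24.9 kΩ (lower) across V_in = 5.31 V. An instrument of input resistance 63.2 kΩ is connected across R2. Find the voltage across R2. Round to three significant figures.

V_out ≈ 4.76 V

The load sits in parallel with R2, giving an effective lower resistance R2' = R2·R_L/(R2+R_L) = 17.86 kΩ.
Then V_out = V_in · R2'/(R1 + R2') = 5.31 × 17.86/19.93 = 4.759 V.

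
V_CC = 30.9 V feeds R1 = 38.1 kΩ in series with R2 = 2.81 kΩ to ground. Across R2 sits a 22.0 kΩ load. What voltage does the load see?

R2 ‖ R_L = (2.81 × 22.0)/(2.81 + 22.0) = 2.492 kΩ.
Now apply the divider: V_out = 30.9 × 0.06139 = 1.897 V.

V_out ≈ 1.90 V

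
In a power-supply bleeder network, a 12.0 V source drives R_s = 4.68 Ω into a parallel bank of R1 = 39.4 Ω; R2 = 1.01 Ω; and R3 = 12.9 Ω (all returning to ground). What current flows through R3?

Equivalent of the parallel group: R_p = 0.9149 Ω.
V_A = 12.0 × 0.9149/5.595 = 1.962 V.
I(R3) = V_A / R3 = 1.962/12.9 = 0.1521 A.

I ≈ 0.152 A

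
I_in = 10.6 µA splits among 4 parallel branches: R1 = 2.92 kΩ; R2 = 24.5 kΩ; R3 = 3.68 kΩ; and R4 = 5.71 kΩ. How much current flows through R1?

ΣG = 1/2.92 + 1/24.5 + 1/3.68 + 1/5.71 = 0.8302.
Current divider: I(R1) = I_in · G_k/ΣG = 10.6 × (0.3425/0.8302) = 10.6 × 0.4125 = 4.373 µA.

I ≈ 4.37 µA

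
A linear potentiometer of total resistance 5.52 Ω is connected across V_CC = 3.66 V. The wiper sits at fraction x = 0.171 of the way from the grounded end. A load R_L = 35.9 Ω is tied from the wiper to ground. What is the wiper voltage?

Split the track: R_lower = x·R_p = 0.9439 Ω, R_upper = (1−x)·R_p = 4.576 Ω.
Lower segment in parallel with the load: 0.9439 ‖ 35.9 = 0.9197 Ω.
Loaded-divider output: V_out = 3.66 × 0.1674 = 0.6125 V.
(Unloaded: V_out = x·V_CC = 0.626 V.)

V_out ≈ 0.613 V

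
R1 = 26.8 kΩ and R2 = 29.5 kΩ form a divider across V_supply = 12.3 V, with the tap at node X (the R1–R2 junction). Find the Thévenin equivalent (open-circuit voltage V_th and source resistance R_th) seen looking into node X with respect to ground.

V_th is the unloaded tap voltage: V_supply · R2/(R1+R2) = 12.3 × 0.5240 = 6.445 V.
With V_supply suppressed (replaced by a short), R_th = R1 ‖ R2 = (26.80 × 29.5)/(26.80 + 29.5) = 14.04 kΩ.

V_th ≈ 6.44 V, R_th ≈ 14.0 kΩ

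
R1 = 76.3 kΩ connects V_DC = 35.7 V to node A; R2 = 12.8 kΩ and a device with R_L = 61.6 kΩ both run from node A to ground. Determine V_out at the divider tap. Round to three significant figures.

V_out ≈ 4.35 V

First combine the lower leg with the load: R2 ‖ R_L = 10.60 kΩ.
Voltage divider with the loaded lower leg: V_out = 35.7 × 10.60/(76.3 + 10.60) = 35.7 × 0.1220 = 4.354 V.
(Unloaded it would be 5.13 V; the load pulls it down.)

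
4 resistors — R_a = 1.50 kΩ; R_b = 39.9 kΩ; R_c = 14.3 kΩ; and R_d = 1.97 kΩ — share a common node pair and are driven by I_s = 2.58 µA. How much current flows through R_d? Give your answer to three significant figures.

Total conductance ΣG = 1/1.50 + 1/39.9 + 1/14.3 + 1/1.97 = 1.269 (units of 1/kΩ).
Current divider: I(R_d) = I_s · G_k/ΣG = 2.58 × (0.5076/1.269) = 2.58 × 0.3999 = 1.032 µA.

I ≈ 1.03 µA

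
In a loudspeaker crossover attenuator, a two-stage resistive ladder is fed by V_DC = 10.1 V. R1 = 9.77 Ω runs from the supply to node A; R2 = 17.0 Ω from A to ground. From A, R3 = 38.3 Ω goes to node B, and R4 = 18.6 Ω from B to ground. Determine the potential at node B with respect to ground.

V_B ≈ 1.89 V

Looking into the second stage from A: R3 + R4 = 56.90 Ω appears in parallel with R2.
R2 ‖ (R3+R4) = 13.09 Ω.
First divider: V_A = V_DC · 13.09/(9.77 + 13.09) = 5.783 V.
Then the unloaded second divider: V_B = V_A × R4/(R3+R4) = 5.783 × 0.3269 = 1.890 V.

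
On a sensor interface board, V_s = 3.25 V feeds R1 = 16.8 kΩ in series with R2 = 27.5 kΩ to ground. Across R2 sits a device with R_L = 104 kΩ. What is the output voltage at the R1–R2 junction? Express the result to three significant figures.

V_out ≈ 1.83 V

First combine the lower leg with the load: R2 ‖ R_L = 21.75 kΩ.
Voltage divider with the loaded lower leg: V_out = 3.25 × 21.75/(16.8 + 21.75) = 3.25 × 0.5642 = 1.834 V.
(Unloaded it would be 2.02 V; the load pulls it down.)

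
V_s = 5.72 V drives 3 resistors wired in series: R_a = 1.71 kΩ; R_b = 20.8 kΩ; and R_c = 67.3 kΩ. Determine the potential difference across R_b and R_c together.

V ≈ 5.61 V

ΣR = 1.71 + 20.8 + 67.3 = 89.81 kΩ.
R_{R_b..R_c} = 20.8 + 67.3 = 88.10 kΩ.
By the voltage-divider rule, V = 5.72 × 88.10/89.81 = 5.611 V.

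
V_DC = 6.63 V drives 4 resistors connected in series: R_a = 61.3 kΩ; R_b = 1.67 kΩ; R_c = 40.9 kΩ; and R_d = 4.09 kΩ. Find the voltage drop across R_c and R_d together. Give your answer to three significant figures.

V ≈ 2.76 V

ΣR = 61.3 + 1.67 + 40.9 + 4.09 = 108.0 kΩ.
R_{R_c..R_d} = 40.9 + 4.09 = 44.99 kΩ.
Voltage divider: V = V_DC · (44.99 / 108.0) = 6.63 × 0.4167 = 2.763 V.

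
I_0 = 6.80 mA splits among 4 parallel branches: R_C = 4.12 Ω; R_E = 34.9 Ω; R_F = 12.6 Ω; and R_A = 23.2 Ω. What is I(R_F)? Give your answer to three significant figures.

Conductances: ΣG = 1/4.12 + 1/34.9 + 1/12.6 + 1/23.2 = 0.3938 (1/Ω).
Current divider: I(R_F) = I_0 · G_k/ΣG = 6.80 × (0.07937/0.3938) = 6.80 × 0.2015 = 1.370 mA.

I ≈ 1.37 mA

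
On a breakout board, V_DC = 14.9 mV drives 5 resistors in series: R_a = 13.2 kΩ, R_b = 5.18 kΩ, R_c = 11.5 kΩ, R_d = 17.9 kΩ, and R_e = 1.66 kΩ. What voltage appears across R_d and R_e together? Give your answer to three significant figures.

Total series resistance ΣR = 13.2 + 5.18 + 11.5 + 17.9 + 1.66 = 49.44 kΩ.
R_{R_d..R_e} = 17.9 + 1.66 = 19.56 kΩ.
Voltage divider: V = V_DC · (19.56 / 49.44) = 14.9 × 0.3956 = 5.895 mV.

V ≈ 5.89 mV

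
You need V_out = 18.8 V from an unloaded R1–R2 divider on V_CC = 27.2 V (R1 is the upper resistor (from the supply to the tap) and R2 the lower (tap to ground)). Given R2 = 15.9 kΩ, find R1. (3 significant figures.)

R1 ≈ 7.10 kΩ

The divider ratio is R2/(R1+R2) = 18.8/27.2 = 0.6912.
R1 = R2·(1/k − 1) = 15.9 × 0.4468 = 7.104 kΩ.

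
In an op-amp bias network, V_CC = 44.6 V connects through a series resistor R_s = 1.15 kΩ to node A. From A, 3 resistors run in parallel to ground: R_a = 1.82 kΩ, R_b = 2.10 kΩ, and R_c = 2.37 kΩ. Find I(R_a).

Parallel bank: R_p = 1/(1/1.82 + 1/2.10 + 1/2.37) = 0.6908 kΩ.
Node voltage V_A = V_CC · R_p/(R_s + R_p) = 44.6 × 0.3753 = 16.74 V.
I(R_a) = V_A / R_a = 16.74/1.82 = 9.196 mA.

I ≈ 9.20 mA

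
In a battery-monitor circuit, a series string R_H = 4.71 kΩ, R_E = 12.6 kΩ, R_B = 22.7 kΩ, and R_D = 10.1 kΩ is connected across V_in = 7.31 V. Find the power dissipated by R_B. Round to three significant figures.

The common current is I = 7.31/50.11 = 0.1459 mA.
P(R_B) = I²·R_B = (0.1459)² × 22.7 = 0.4831 mW.

P ≈ 0.483 mW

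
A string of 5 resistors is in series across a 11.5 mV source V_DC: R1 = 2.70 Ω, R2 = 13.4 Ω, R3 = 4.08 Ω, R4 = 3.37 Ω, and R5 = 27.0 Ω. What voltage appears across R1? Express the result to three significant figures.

V ≈ 0.614 mV

Series total: ΣR = 2.70 + 13.4 + 4.08 + 3.37 + 27.0 = 50.55 Ω.
V = V_DC · R/ΣR = 11.5 × 0.05341 = 0.6142 mV.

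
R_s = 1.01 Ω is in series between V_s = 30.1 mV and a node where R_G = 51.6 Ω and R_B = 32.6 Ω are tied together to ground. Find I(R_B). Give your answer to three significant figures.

Parallel bank: R_p = 1/(1/51.6 + 1/32.6) = 19.98 Ω.
V_A = 30.1 × 19.98/20.99 = 28.65 mV.
I(R_B) = V_A / R_B = 28.65/32.6 = 0.8789 mA.
(Equivalently: I_total = 1.434 mA, then current-divider fraction G_k/ΣG = 0.6128.)

I ≈ 0.879 mA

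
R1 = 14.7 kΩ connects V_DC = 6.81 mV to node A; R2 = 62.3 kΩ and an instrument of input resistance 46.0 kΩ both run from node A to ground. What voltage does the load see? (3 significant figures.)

R2 ‖ R_L = (62.3 × 46.0)/(62.3 + 46.0) = 26.46 kΩ.
Now apply the divider: V_out = 6.81 × 0.6429 = 4.378 mV.

V_out ≈ 4.38 mV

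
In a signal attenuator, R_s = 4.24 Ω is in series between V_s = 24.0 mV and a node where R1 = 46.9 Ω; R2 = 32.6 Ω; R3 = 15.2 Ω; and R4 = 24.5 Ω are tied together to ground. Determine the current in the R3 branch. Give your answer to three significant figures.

I ≈ 0.944 mA

Combine the parallel branches: R_p = (1/46.9 + 1/32.6 + 1/15.2 + 1/24.5)⁻¹ = 6.305 Ω.
Node voltage V_A = V_s · R_p/(R_s + R_p) = 24.0 × 0.5979 = 14.35 mV.
Branch current I = V_A/R3 = 14.35/15.2 = 0.9441 mA.
(Check via current divider: I_total = 2.276 mA; share G_k/ΣG = 0.4148 → same result.)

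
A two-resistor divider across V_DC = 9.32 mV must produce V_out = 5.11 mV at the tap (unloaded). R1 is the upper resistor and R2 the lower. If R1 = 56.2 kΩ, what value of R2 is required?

R2 ≈ 68.2 kΩ

Required fraction k = V_out/V_DC = 0.5483.
So R2 = R1 · V_out/(V_DC − V_out) = 56.2 × 5.11/(9.32 − 5.11) = 56.2 × 1.214 = 68.21 kΩ.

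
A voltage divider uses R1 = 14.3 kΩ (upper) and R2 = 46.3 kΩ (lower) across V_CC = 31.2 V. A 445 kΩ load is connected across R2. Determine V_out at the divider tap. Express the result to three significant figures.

V_out ≈ 23.3 V

The load sits in parallel with R2, giving an effective lower resistance R2' = R2·R_L/(R2+R_L) = 41.94 kΩ.
Now apply the divider: V_out = 31.2 × 0.7457 = 23.27 V.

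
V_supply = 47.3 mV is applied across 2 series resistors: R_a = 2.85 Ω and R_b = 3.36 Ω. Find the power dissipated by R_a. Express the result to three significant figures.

P ≈ 165 µW

The common current is I = 47.3/6.210 = 7.617 mA.
P = I²R = 58.01 × 2.85 = 165.3 µW.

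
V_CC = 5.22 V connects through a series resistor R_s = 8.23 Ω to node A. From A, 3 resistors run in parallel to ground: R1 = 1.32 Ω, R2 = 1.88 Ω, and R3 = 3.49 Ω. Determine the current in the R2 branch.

I ≈ 0.199 A

Combine the parallel branches: R_p = (1/1.32 + 1/1.88 + 1/3.49)⁻¹ = 0.6345 Ω.
Node voltage V_A = V_CC · R_p/(R_s + R_p) = 5.22 × 0.07158 = 0.3736 V.
Branch current I = V_A/R2 = 0.3736/1.88 = 0.1987 A.
(Check via current divider: I_total = 0.5889 A; share G_k/ΣG = 0.3375 → same result.)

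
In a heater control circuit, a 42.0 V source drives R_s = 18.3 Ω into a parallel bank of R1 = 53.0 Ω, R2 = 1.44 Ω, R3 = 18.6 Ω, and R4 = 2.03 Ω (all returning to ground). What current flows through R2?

I ≈ 1.21 A

Equivalent of the parallel group: R_p = 0.7938 Ω.
Node voltage V_A = V_supply · R_p/(R_s + R_p) = 42.0 × 0.04158 = 1.746 V.
I(R2) = V_A / R2 = 1.746/1.44 = 1.213 A.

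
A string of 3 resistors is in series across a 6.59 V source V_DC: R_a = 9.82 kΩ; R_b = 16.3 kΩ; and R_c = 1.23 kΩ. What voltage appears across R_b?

Total series resistance ΣR = 9.82 + 16.3 + 1.23 = 27.35 kΩ.
V = V_DC · R/ΣR = 6.59 × 0.5960 = 3.927 V.

V ≈ 3.93 V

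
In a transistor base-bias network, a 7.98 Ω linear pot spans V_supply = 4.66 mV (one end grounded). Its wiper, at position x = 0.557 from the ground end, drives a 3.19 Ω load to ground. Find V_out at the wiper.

The pot divides into 3.535 Ω above the wiper and 4.445 Ω below.
(x·R_p) ‖ R_L = 1.857 Ω.
Loaded-divider output: V_out = 4.66 × 0.3444 = 1.605 mV.
(Unloaded: V_out = x·V_supply = 2.60 mV.)

V_out ≈ 1.60 mV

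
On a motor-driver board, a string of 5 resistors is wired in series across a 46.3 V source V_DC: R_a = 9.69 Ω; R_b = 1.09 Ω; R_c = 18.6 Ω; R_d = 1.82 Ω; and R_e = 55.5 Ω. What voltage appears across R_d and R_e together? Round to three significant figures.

ΣR = 9.69 + 1.09 + 18.6 + 1.82 + 55.5 = 86.70 Ω.
R_{R_d..R_e} = 1.82 + 55.5 = 57.32 Ω.
Voltage divider: V = V_DC · (57.32 / 86.70) = 46.3 × 0.6611 = 30.61 V.

V ≈ 30.6 V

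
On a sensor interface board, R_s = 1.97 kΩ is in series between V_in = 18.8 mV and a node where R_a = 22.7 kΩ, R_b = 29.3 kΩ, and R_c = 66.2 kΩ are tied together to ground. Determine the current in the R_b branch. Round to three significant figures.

Equivalent of the parallel group: R_p = 10.72 kΩ.
V_A = 18.8 × 10.72/12.69 = 15.88 mV.
Branch current I = V_A/R_b = 15.88/29.3 = 0.5420 µA.
(Check via current divider: I_total = 1.482 µA; share G_k/ΣG = 0.3659 → same result.)

I ≈ 0.542 µA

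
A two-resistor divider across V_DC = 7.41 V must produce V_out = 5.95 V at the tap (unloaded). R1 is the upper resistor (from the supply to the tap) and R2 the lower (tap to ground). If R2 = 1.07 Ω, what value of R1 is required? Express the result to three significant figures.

V_out/V_DC = R2/(R1+R2) = 0.8030.
Rearranging, R1 = R2·(1−k)/k = 1.07 × 0.2454 = 0.2626 Ω.

R1 ≈ 0.263 Ω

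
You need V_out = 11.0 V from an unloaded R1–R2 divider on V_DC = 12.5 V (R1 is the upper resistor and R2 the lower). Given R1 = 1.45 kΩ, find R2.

R2 ≈ 10.6 kΩ

V_out/V_DC = R2/(R1+R2) = 0.8800.
Rearranging, R2 = R1·k/(1−k) = 1.45 × 7.333 = 10.63 kΩ.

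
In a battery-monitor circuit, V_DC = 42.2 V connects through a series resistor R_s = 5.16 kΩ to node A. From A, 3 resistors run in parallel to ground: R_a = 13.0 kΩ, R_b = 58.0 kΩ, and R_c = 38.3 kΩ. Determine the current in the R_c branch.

Combine the parallel branches: R_p = (1/13.0 + 1/58.0 + 1/38.3)⁻¹ = 8.314 kΩ.
V_A = 42.2 × 8.314/13.47 = 26.04 V.
Branch current I = V_A/R_c = 26.04/38.3 = 0.6799 mA.

I ≈ 0.680 mA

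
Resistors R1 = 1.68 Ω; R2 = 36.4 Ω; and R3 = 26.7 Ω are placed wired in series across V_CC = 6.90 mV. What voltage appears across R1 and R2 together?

Total series resistance ΣR = 1.68 + 36.4 + 26.7 = 64.78 Ω.
R_{R1..R2} = 1.68 + 36.4 = 38.08 Ω.
Voltage divider: V = V_CC · (38.08 / 64.78) = 6.90 × 0.5878 = 4.056 mV.

V ≈ 4.06 mV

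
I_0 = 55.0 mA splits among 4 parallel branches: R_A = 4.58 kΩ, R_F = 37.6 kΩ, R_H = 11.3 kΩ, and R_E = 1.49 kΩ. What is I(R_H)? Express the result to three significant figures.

I ≈ 4.85 mA

ΣG = 1/4.58 + 1/37.6 + 1/11.3 + 1/1.49 = 1.005.
Current divider: I(R_H) = I_0 · G_k/ΣG = 55.0 × (0.08850/1.005) = 55.0 × 0.08809 = 4.845 mA.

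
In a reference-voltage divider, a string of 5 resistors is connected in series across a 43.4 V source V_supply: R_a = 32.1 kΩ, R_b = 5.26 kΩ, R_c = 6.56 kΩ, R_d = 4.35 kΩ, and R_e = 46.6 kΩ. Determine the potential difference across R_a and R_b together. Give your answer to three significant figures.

ΣR = 32.1 + 5.26 + 6.56 + 4.35 + 46.6 = 94.87 kΩ.
R_{R_a..R_b} = 32.1 + 5.26 = 37.36 kΩ.
V = V_supply · R/ΣR = 43.4 × 0.3938 = 17.09 V.

V ≈ 17.1 V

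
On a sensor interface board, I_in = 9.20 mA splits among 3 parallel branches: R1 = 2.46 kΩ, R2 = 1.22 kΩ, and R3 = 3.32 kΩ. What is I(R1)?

I ≈ 2.45 mA

ΣG = 1/2.46 + 1/1.22 + 1/3.32 = 1.527.
R1 takes the fraction G_k/ΣG = 0.4065/1.527 = 0.2661, so I = 9.20 × 0.2661 = 2.449 mA.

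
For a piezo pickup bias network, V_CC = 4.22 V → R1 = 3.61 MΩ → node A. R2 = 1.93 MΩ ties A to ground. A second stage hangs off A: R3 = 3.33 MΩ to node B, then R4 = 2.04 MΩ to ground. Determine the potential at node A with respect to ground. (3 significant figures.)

The second stage (R3 + R4 = 5.370 MΩ) loads node A in parallel with R2.
R2 ‖ (R3+R4) = 1.420 MΩ.
So V_A = 4.22 × 0.2823 = 1.191 V.

V_A ≈ 1.19 V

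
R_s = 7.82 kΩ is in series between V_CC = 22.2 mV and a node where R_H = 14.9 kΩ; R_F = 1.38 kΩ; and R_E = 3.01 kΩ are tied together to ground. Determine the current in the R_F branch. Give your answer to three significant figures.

I ≈ 1.64 µA

Equivalent of the parallel group: R_p = 0.8897 kΩ.
Node voltage V_A = V_CC · R_p/(R_s + R_p) = 22.2 × 0.1022 = 2.268 mV.
Branch current I = V_A/R_F = 2.268/1.38 = 1.643 µA.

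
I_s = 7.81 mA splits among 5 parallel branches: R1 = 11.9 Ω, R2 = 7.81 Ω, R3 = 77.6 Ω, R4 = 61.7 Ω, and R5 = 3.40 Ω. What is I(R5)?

I ≈ 4.29 mA

ΣG = 1/11.9 + 1/7.81 + 1/77.6 + 1/61.7 + 1/3.40 = 0.5353.
Current divider: I(R5) = I_s · G_k/ΣG = 7.81 × (0.2941/0.5353) = 7.81 × 0.5495 = 4.291 mA.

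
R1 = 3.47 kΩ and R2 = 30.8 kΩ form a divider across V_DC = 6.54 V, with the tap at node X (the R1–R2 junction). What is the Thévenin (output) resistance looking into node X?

Looking into X with the source shorted: R_th = R1·R2/(R1+R2) = 3.470 × 30.8/34.27 = 3.119 kΩ.

R_th ≈ 3.12 kΩ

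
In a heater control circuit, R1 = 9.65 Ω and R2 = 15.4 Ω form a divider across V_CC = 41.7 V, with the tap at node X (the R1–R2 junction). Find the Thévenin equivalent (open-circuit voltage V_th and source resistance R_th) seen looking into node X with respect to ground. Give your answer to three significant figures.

Open-circuit (no load on X): V_th = V_CC · R2/(R1 + R2) = 41.7 × 15.4/(9.650 + 15.4) = 25.64 V.
Looking into X with the source shorted: R_th = R1·R2/(R1+R2) = 9.650 × 15.4/25.05 = 5.933 Ω.

V_th ≈ 25.6 V, R_th ≈ 5.93 Ω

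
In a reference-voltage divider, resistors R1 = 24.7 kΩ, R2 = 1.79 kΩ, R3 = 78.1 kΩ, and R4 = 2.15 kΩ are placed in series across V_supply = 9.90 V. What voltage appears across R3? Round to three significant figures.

Series total: ΣR = 24.7 + 1.79 + 78.1 + 2.15 = 106.7 kΩ.
Voltage divider: V = V_supply · (78.10 / 106.7) = 9.90 × 0.7317 = 7.244 V.

V ≈ 7.24 V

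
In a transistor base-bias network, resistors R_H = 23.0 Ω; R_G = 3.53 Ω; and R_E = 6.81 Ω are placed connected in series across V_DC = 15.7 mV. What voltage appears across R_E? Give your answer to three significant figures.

Total series resistance ΣR = 23.0 + 3.53 + 6.81 = 33.34 Ω.
Voltage divider: V = V_DC · (6.810 / 33.34) = 15.7 × 0.2043 = 3.207 mV.

V ≈ 3.21 mV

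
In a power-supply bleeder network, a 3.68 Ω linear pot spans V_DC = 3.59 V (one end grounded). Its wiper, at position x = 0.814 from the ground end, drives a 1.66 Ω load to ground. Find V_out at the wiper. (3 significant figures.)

Lower segment x·R_p = 2.996 Ω; upper segment (1−x)·R_p = 0.6845 Ω.
R_L loads the lower segment: effective lower R = 1.068 Ω.
Then V_out = V_DC · 1.068/(0.6845 + 1.068) = 2.188 V.
(Unloaded: V_out = x·V_DC = 2.92 V.)

V_out ≈ 2.19 V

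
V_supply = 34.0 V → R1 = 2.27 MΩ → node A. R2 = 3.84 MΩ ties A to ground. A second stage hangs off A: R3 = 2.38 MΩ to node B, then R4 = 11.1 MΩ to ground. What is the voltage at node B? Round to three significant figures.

V_B ≈ 15.9 V

The second stage (R3 + R4 = 13.48 MΩ) loads node A in parallel with R2.
R2 ‖ (R3+R4) = 2.989 MΩ.
So V_A = 34.0 × 0.5683 = 19.32 V.
Then the unloaded second divider: V_B = V_A × R4/(R3+R4) = 19.32 × 0.8234 = 15.91 V.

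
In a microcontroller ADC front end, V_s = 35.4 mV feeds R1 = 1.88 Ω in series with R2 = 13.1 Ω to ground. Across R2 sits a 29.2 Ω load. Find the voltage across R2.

V_out ≈ 29.3 mV

First combine the lower leg with the load: R2 ‖ R_L = 9.043 Ω.
Now apply the divider: V_out = 35.4 × 0.8279 = 29.31 mV.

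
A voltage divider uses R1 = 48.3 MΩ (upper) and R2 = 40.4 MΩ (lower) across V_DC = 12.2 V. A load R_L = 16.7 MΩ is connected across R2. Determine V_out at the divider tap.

R2 ‖ R_L = (40.4 × 16.7)/(40.4 + 16.7) = 11.82 MΩ.
Voltage divider with the loaded lower leg: V_out = 12.2 × 11.82/(48.3 + 11.82) = 12.2 × 0.1966 = 2.398 V.

V_out ≈ 2.40 V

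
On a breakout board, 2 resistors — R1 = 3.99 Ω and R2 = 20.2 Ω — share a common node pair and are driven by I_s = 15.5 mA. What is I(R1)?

I ≈ 12.9 mA

For two parallel branches, I_k = I_s · (other R)/(sum of R).
I(R1) = 15.5 × 20.2/(3.99 + 20.2) = 15.5 × 0.8351 = 12.94 mA.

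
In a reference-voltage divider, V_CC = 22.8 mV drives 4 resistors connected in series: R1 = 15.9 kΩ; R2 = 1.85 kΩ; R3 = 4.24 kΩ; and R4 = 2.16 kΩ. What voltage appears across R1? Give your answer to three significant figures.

V ≈ 15.0 mV

Series total: ΣR = 15.9 + 1.85 + 4.24 + 2.16 = 24.15 kΩ.
By the voltage-divider rule, V = 22.8 × 15.90/24.15 = 15.01 mV.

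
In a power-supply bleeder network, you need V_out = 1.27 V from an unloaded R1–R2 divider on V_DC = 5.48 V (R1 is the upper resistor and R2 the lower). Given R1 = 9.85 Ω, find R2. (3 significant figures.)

R2 ≈ 2.97 Ω

V_out/V_DC = R2/(R1+R2) = 0.2318.
R2 = R1 · 0.2318/(1 − 0.2318) = 2.971 Ω.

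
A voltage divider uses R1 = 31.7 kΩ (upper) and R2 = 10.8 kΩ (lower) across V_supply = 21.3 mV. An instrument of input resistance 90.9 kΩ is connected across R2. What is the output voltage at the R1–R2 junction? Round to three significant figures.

The load sits in parallel with R2, giving an effective lower resistance R2' = R2·R_L/(R2+R_L) = 9.653 kΩ.
Voltage divider with the loaded lower leg: V_out = 21.3 × 9.653/(31.7 + 9.653) = 21.3 × 0.2334 = 4.972 mV.

V_out ≈ 4.97 mV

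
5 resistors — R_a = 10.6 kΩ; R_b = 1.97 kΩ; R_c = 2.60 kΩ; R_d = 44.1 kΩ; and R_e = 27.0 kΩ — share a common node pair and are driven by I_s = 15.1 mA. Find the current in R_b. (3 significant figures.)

Conductances: ΣG = 1/10.6 + 1/1.97 + 1/2.60 + 1/44.1 + 1/27.0 = 1.046 (1/kΩ).
R_b takes the fraction G_k/ΣG = 0.5076/1.046 = 0.4852, so I = 15.1 × 0.4852 = 7.326 mA.

I ≈ 7.33 mA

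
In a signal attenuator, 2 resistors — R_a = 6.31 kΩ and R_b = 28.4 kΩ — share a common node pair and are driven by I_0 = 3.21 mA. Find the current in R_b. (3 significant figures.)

For two parallel branches, I_k = I_0 · (other R)/(sum of R).
So I = 3.21 × 6.31/34.71 = 0.5836 mA.

I ≈ 0.584 mA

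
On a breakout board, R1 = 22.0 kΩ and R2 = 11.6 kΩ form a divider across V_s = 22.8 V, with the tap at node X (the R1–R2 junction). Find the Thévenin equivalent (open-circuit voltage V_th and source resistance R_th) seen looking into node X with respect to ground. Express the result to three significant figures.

V_th is the unloaded tap voltage: V_s · R2/(R1+R2) = 22.8 × 0.3452 = 7.871 V.
Zeroing V_s shorts the top of R1 to ground, so R_th = R1 ‖ R2 = 7.595 kΩ.

V_th ≈ 7.87 V, R_th ≈ 7.60 kΩ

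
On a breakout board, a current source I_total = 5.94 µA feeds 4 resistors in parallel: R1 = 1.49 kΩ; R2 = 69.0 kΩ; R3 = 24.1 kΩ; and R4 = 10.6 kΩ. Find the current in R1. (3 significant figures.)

ΣG = 1/1.49 + 1/69.0 + 1/24.1 + 1/10.6 = 0.8215.
Current divider: I(R1) = I_total · G_k/ΣG = 5.94 × (0.6711/0.8215) = 5.94 × 0.8170 = 4.853 µA.

I ≈ 4.85 µA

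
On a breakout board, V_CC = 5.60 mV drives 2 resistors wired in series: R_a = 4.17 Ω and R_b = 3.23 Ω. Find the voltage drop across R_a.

Series total: ΣR = 4.17 + 3.23 = 7.400 Ω.
By the voltage-divider rule, V = 5.60 × 4.170/7.400 = 3.156 mV.

V ≈ 3.16 mV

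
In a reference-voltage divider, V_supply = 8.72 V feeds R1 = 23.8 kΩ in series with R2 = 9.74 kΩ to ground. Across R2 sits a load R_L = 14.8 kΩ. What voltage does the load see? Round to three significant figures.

V_out ≈ 1.73 V

R2 ‖ R_L = (9.74 × 14.8)/(9.74 + 14.8) = 5.874 kΩ.
Voltage divider with the loaded lower leg: V_out = 8.72 × 5.874/(23.8 + 5.874) = 8.72 × 0.1980 = 1.726 V.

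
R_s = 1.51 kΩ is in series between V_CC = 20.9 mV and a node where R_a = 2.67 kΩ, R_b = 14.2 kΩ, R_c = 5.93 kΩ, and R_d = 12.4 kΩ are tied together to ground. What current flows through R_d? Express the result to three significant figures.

Combine the parallel branches: R_p = (1/2.67 + 1/14.2 + 1/5.93 + 1/12.4)⁻¹ = 1.440 kΩ.
V_A by voltage divider: V_A = 20.9 × 1.440/(1.51 + 1.440) = 10.20 mV.
Branch current I = V_A/R_d = 10.20/12.4 = 0.8229 µA.

I ≈ 0.823 µA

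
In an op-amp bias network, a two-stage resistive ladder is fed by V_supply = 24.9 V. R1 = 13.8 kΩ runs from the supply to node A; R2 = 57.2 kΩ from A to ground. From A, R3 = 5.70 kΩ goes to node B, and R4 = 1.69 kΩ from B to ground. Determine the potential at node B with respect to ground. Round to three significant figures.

V_B ≈ 1.83 V

Looking into the second stage from A: R3 + R4 = 7.390 kΩ appears in parallel with R2.
Effective lower resistance at A: R2 ‖ 7.390 = 6.544 kΩ.
So V_A = 24.9 × 0.3217 = 8.010 V.
Stage 2 is unloaded, so V_B = V_A · R4/(R3+R4) = 8.010 × 1.69/7.390 = 1.832 V.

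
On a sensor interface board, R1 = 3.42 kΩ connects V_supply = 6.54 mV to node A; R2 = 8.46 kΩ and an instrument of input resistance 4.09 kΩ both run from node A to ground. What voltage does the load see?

First combine the lower leg with the load: R2 ‖ R_L = 2.757 kΩ.
Now apply the divider: V_out = 6.54 × 0.4463 = 2.919 mV.

V_out ≈ 2.92 mV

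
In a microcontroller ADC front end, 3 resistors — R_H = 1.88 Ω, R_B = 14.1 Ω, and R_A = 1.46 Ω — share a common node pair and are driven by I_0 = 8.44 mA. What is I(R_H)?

ΣG = 1/1.88 + 1/14.1 + 1/1.46 = 1.288.
Current divider: I(R_H) = I_0 · G_k/ΣG = 8.44 × (0.5319/1.288) = 8.44 × 0.4131 = 3.486 mA.

I ≈ 3.49 mA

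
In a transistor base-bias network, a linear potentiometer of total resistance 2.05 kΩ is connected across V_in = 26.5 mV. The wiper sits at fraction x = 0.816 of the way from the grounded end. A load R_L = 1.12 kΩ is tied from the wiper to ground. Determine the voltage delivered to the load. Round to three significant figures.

Split the track: R_lower = x·R_p = 1.673 kΩ, R_upper = (1−x)·R_p = 0.3772 kΩ.
(x·R_p) ‖ R_L = 0.6708 kΩ.
V_out = 26.5 × 0.6708/(0.3772 + 0.6708) = 16.96 mV.

V_out ≈ 17.0 mV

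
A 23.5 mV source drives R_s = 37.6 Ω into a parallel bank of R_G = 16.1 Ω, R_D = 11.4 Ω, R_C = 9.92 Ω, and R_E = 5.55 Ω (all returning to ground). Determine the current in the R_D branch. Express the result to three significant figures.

Equivalent of the parallel group: R_p = 2.321 Ω.
V_A = 23.5 × 2.321/39.92 = 1.366 mV.
Branch current I = V_A/R_D = 1.366/11.4 = 0.1199 mA.
(Check via current divider: I_total = 0.5887 mA; share G_k/ΣG = 0.2036 → same result.)

I ≈ 0.120 mA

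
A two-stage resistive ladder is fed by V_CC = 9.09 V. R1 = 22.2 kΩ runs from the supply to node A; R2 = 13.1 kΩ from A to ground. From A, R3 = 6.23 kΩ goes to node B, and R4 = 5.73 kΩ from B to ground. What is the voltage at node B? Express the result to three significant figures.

V_B ≈ 0.957 V

The second stage (R3 + R4 = 11.96 kΩ) loads node A in parallel with R2.
R2 ‖ (R3+R4) = 6.252 kΩ.
V_A = 9.09 × 6.252/(22.2 + 6.252) = 1.997 V.
V_B = V_A × 0.4791 = 0.9570 V.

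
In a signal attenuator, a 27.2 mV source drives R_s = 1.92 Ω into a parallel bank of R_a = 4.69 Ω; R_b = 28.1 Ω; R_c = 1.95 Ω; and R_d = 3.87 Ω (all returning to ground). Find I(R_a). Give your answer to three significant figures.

I ≈ 1.96 mA

Equivalent of the parallel group: R_p = 0.9804 Ω.
V_A = 27.2 × 0.9804/2.900 = 9.194 mV.
Branch current I = V_A/R_a = 9.194/4.69 = 1.960 mA.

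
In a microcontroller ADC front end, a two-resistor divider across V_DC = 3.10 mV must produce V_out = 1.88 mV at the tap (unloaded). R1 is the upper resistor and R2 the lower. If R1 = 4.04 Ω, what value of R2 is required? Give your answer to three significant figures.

Required fraction k = V_out/V_DC = 0.6065.
R2 = R1 · 0.6065/(1 − 0.6065) = 6.226 Ω.

R2 ≈ 6.23 Ω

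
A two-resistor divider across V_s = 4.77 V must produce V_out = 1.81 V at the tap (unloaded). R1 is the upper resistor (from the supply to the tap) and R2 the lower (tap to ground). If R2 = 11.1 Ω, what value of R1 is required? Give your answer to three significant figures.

Required fraction k = V_out/V_s = 0.3795.
So R1 = R2 · (V_s/V_out − 1) = 11.1 × (4.77/1.81 − 1) = 11.1 × 1.635 = 18.15 Ω.

R1 ≈ 18.2 Ω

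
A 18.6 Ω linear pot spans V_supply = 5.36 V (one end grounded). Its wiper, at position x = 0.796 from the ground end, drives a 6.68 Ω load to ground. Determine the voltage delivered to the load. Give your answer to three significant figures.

V_out ≈ 2.94 V

The pot divides into 3.794 Ω above the wiper and 14.81 Ω below.
(x·R_p) ‖ R_L = 4.603 Ω.
Loaded-divider output: V_out = 5.36 × 0.5482 = 2.938 V.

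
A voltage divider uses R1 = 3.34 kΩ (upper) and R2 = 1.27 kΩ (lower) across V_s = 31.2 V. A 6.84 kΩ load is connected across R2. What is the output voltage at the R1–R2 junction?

First combine the lower leg with the load: R2 ‖ R_L = 1.071 kΩ.
Now apply the divider: V_out = 31.2 × 0.2428 = 7.576 V.

V_out ≈ 7.58 V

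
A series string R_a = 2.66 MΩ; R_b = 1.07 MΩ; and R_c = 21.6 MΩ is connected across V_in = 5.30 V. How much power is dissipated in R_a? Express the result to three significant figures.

ΣR = 25.33 MΩ → I = 5.30/25.33 = 0.2092 µA.
P(R_a) = I²·R_a = (0.2092)² × 2.66 = 0.1165 µW.

P ≈ 0.116 µW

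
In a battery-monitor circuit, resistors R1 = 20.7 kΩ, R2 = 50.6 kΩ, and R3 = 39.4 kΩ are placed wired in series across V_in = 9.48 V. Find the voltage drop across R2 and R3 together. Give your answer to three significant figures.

V ≈ 7.71 V

ΣR = 20.7 + 50.6 + 39.4 = 110.7 kΩ.
R_{R2..R3} = 50.6 + 39.4 = 90.00 kΩ.
V = V_in · R/ΣR = 9.48 × 0.8130 = 7.707 V.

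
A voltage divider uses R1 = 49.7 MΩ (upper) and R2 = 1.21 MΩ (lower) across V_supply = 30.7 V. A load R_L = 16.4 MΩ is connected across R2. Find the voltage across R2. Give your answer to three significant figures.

R2 ‖ R_L = (1.21 × 16.4)/(1.21 + 16.4) = 1.127 MΩ.
Now apply the divider: V_out = 30.7 × 0.02217 = 0.6806 V.

V_out ≈ 0.681 V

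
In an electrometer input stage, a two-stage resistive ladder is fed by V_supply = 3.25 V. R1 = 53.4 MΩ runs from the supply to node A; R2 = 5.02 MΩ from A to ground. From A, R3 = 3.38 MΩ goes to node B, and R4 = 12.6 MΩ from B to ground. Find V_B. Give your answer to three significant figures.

V_B ≈ 0.171 V

The second stage (R3 + R4 = 15.98 MΩ) loads node A in parallel with R2.
R2 ‖ (R3+R4) = 3.820 MΩ.
So V_A = 3.25 × 0.06676 = 0.2170 V.
Stage 2 is unloaded, so V_B = V_A · R4/(R3+R4) = 0.2170 × 12.6/15.98 = 0.1711 V.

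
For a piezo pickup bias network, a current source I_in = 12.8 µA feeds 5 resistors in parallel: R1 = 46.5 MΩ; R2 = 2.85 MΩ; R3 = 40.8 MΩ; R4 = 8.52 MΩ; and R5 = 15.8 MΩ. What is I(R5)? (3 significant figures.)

ΣG = 1/46.5 + 1/2.85 + 1/40.8 + 1/8.52 + 1/15.8 = 0.5776.
By the current-divider rule, I = I_in · G_k/ΣG = 12.8 × 0.1096 = 1.403 µA.

I ≈ 1.40 µA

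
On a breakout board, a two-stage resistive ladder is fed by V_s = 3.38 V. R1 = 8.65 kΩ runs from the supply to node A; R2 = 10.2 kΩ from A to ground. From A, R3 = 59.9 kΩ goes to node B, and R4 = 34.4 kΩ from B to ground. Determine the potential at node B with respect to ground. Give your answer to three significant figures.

Looking into the second stage from A: R3 + R4 = 94.30 kΩ appears in parallel with R2.
R2 ‖ (R3+R4) = 9.204 kΩ.
First divider: V_A = V_s · 9.204/(8.65 + 9.204) = 1.742 V.
Stage 2 is unloaded, so V_B = V_A · R4/(R3+R4) = 1.742 × 34.4/94.30 = 0.6356 V.

V_B ≈ 0.636 V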